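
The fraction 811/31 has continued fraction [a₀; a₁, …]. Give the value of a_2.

5

Run the Euclidean algorithm, recording each quotient:
⌊811/31⌋ = 26, remainder 5
⌊31/5⌋ = 6, remainder 1
⌊5/1⌋ = 5, remainder 0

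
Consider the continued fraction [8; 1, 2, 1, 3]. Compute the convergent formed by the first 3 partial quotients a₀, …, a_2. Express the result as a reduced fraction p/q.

Start with 2.
1 + 1/(2/1) = 1 + 1/2 = 3/2
8 + 1/(3/2) = 8 + 2/3 = 26/3

26/3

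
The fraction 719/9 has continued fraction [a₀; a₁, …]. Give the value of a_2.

719 = 79·9 + 8, so a_0 = 79
9 = 1·8 + 1, so a_1 = 1
8 = 8·1 + 0, so a_2 = 8

8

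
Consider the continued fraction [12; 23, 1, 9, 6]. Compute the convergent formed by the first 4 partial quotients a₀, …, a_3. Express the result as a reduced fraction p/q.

a_0 = 12: 12/1
a_1 = 23: 277/23
a_2 = 1: 289/24
a_3 = 9: 2878/239

2878/239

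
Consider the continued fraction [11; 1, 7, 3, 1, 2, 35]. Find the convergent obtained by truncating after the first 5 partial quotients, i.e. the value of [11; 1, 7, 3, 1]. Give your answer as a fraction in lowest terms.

392/33

Use the convergent recurrence hₖ = aₖ·hₖ₋₁ + hₖ₋₂ (and likewise for the denominators kₖ):
a_0 = 11: 11/1
a_1 = 1: 12/1
a_2 = 7: 95/8
a_3 = 3: 297/25
a_4 = 1: 392/33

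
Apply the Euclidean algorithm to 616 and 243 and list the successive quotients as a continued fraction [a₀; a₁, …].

[2; 1, 1, 6, 1, 1, 1, 5]

⌊616/243⌋ = 2, remainder 130
⌊243/130⌋ = 1, remainder 113
⌊130/113⌋ = 1, remainder 17
⌊113/17⌋ = 6, remainder 11
⌊17/11⌋ = 1, remainder 6
⌊11/6⌋ = 1, remainder 5
⌊6/5⌋ = 1, remainder 1
⌊5/1⌋ = 5, remainder 0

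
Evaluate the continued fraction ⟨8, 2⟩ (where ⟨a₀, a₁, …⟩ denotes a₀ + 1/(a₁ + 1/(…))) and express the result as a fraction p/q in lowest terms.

a_0 = 8: 8/1
a_1 = 2: 17/2

17/2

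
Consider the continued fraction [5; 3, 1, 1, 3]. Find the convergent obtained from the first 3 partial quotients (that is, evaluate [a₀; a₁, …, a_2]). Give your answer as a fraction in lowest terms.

Start with 1.
3 + 1/(1/1) = 3 + 1/1 = 4/1
5 + 1/(4/1) = 5 + 1/4 = 21/4

21/4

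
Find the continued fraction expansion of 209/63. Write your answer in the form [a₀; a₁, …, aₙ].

[3; 3, 6, 1, 2]

Apply division with remainder until the remainder is 0:
⌊209/63⌋ = 3, remainder 20
⌊63/20⌋ = 3, remainder 3
⌊20/3⌋ = 6, remainder 2
⌊3/2⌋ = 1, remainder 1
⌊2/1⌋ = 2, remainder 0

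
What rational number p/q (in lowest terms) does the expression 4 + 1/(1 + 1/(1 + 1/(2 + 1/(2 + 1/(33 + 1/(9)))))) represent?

Collapse the nested fraction from the inside out:
Start with 9.
33 + 1/(9/1) = 33 + 1/9 = 298/9
2 + 1/(298/9) = 2 + 9/298 = 605/298
2 + 1/(605/298) = 2 + 298/605 = 1508/605
1 + 1/(1508/605) = 1 + 605/1508 = 2113/1508
1 + 1/(2113/1508) = 1 + 1508/2113 = 3621/2113
4 + 1/(3621/2113) = 4 + 2113/3621 = 16597/3621

16597/3621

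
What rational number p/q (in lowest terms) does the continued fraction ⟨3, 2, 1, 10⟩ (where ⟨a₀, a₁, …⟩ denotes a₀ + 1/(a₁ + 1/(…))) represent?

107/32

Compute successive convergents:
a_0 = 3: 3/1
a_1 = 2: 7/2
a_2 = 1: 10/3
a_3 = 10: 107/32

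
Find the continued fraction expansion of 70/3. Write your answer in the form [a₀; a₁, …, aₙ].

[23; 3]

⌊70/3⌋ = 23, remainder 1
⌊3/1⌋ = 3, remainder 0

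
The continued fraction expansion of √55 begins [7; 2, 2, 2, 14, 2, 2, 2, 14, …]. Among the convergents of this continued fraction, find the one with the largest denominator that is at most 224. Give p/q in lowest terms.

List convergents until the denominator exceeds the bound:
a_0 = 7: 7/1  (≤ bound)
a_1 = 2: 15/2  (≤ bound)
a_2 = 2: 37/5  (≤ bound)
a_3 = 2: 89/12  (≤ bound)
a_4 = 14: 1283/173  (≤ bound)
a_5 = 2: 2655/358  (> 224, stop)

1283/173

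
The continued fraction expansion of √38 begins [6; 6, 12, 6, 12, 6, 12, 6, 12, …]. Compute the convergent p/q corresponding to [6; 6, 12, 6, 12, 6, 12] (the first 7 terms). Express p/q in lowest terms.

2463306/399601

Collapse the nested fraction from the inside out:
Start with 12.
6 + 1/(12/1) = 6 + 1/12 = 73/12
12 + 1/(73/12) = 12 + 12/73 = 888/73
6 + 1/(888/73) = 6 + 73/888 = 5401/888
12 + 1/(5401/888) = 12 + 888/5401 = 65700/5401
6 + 1/(65700/5401) = 6 + 5401/65700 = 399601/65700
6 + 1/(399601/65700) = 6 + 65700/399601 = 2463306/399601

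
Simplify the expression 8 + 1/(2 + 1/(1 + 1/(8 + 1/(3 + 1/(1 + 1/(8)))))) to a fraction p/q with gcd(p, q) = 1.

Build up convergents one term at a time:
a_0 = 8: 8/1
a_1 = 2: 17/2
a_2 = 1: 25/3
a_3 = 8: 217/26
a_4 = 3: 676/81
a_5 = 1: 893/107
a_6 = 8: 7820/937

7820/937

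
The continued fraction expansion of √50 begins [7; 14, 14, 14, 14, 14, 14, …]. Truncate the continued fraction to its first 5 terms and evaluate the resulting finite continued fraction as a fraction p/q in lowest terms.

a_0 = 7: 7/1
a_1 = 14: 99/14
a_2 = 14: 1393/197
a_3 = 14: 19601/2772
a_4 = 14: 275807/39005

275807/39005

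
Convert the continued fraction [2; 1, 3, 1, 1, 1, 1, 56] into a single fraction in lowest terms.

3623/1302

Start with 56.
1 + 1/(56/1) = 1 + 1/56 = 57/56
1 + 1/(57/56) = 1 + 56/57 = 113/57
1 + 1/(113/57) = 1 + 57/113 = 170/113
1 + 1/(170/113) = 1 + 113/170 = 283/170
3 + 1/(283/170) = 3 + 170/283 = 1019/283
1 + 1/(1019/283) = 1 + 283/1019 = 1302/1019
2 + 1/(1302/1019) = 2 + 1019/1302 = 3623/1302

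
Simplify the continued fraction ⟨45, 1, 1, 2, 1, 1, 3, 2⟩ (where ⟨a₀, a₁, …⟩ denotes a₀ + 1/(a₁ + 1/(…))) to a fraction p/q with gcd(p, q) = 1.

a_0 = 45: 45/1
a_1 = 1: 46/1
a_2 = 1: 91/2
a_3 = 2: 228/5
a_4 = 1: 319/7
a_5 = 1: 547/12
a_6 = 3: 1960/43
a_7 = 2: 4467/98

4467/98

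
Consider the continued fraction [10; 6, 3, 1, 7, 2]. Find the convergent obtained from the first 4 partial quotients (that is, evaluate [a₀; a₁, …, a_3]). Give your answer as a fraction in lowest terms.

Use the convergent recurrence hₖ = aₖ·hₖ₋₁ + hₖ₋₂ (and likewise for the denominators kₖ):
a_0 = 10: 10/1
a_1 = 6: 61/6
a_2 = 3: 193/19
a_3 = 1: 254/25

254/25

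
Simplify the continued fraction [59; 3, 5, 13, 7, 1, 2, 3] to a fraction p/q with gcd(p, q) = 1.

973145/16407

Collapse the nested fraction from the inside out:
Start with 3.
2 + 1/(3/1) = 2 + 1/3 = 7/3
1 + 1/(7/3) = 1 + 3/7 = 10/7
7 + 1/(10/7) = 7 + 7/10 = 77/10
13 + 1/(77/10) = 13 + 10/77 = 1011/77
5 + 1/(1011/77) = 5 + 77/1011 = 5132/1011
3 + 1/(5132/1011) = 3 + 1011/5132 = 16407/5132
59 + 1/(16407/5132) = 59 + 5132/16407 = 973145/16407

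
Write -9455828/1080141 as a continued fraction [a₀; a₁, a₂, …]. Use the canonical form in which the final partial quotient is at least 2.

[-9; 4, 14, 2, 3, 1, 49, 41]

-9455828 ÷ 1080141 → quotient -9, remainder 265441
1080141 ÷ 265441 → quotient 4, remainder 18377
265441 ÷ 18377 → quotient 14, remainder 8163
18377 ÷ 8163 → quotient 2, remainder 2051
8163 ÷ 2051 → quotient 3, remainder 2010
2051 ÷ 2010 → quotient 1, remainder 41
2010 ÷ 41 → quotient 49, remainder 1
41 ÷ 1 → quotient 41, remainder 0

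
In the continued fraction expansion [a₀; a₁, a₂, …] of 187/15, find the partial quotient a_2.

Apply division with remainder until the remainder is 0:
⌊187/15⌋ = 12, remainder 7
⌊15/7⌋ = 2, remainder 1
⌊7/1⌋ = 7, remainder 0

7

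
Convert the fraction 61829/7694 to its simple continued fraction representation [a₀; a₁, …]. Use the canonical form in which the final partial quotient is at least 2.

[8; 27, 1, 3, 2, 7, 4]

61829 = 8·7694 + 277, so a_0 = 8
7694 = 27·277 + 215, so a_1 = 27
277 = 1·215 + 62, so a_2 = 1
215 = 3·62 + 29, so a_3 = 3
62 = 2·29 + 4, so a_4 = 2
29 = 7·4 + 1, so a_5 = 7
4 = 4·1 + 0, so a_6 = 4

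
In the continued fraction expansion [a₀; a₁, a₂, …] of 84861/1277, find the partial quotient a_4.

6

84861 = 66·1277 + 579, so a_0 = 66
1277 = 2·579 + 119, so a_1 = 2
579 = 4·119 + 103, so a_2 = 4
119 = 1·103 + 16, so a_3 = 1
103 = 6·16 + 7, so a_4 = 6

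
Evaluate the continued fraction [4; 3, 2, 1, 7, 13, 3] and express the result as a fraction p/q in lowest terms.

13369/3110

Start with 3.
13 + 1/(3/1) = 13 + 1/3 = 40/3
7 + 1/(40/3) = 7 + 3/40 = 283/40
1 + 1/(283/40) = 1 + 40/283 = 323/283
2 + 1/(323/283) = 2 + 283/323 = 929/323
3 + 1/(929/323) = 3 + 323/929 = 3110/929
4 + 1/(3110/929) = 4 + 929/3110 = 13369/3110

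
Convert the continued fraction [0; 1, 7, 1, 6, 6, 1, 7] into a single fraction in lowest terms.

a_0 = 0: 0/1
a_1 = 1: 1/1
a_2 = 7: 7/8
a_3 = 1: 8/9
a_4 = 6: 55/62
a_5 = 6: 338/381
a_6 = 1: 393/443
a_7 = 7: 3089/3482

3089/3482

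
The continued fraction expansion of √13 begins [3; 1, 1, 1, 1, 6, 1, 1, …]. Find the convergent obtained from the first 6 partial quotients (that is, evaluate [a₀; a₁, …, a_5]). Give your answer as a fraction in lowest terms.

119/33

Build up convergents one term at a time:
a_0 = 3: 3/1
a_1 = 1: 4/1
a_2 = 1: 7/2
a_3 = 1: 11/3
a_4 = 1: 18/5
a_5 = 6: 119/33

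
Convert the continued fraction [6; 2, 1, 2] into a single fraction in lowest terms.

Use the convergent recurrence hₖ = aₖ·hₖ₋₁ + hₖ₋₂ (and likewise for the denominators kₖ):
a_0 = 6: 6/1
a_1 = 2: 13/2
a_2 = 1: 19/3
a_3 = 2: 51/8

51/8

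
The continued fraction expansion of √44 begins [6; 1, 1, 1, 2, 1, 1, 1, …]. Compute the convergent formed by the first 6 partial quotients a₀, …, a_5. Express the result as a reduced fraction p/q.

a_0 = 6: 6/1
a_1 = 1: 7/1
a_2 = 1: 13/2
a_3 = 1: 20/3
a_4 = 2: 53/8
a_5 = 1: 73/11

73/11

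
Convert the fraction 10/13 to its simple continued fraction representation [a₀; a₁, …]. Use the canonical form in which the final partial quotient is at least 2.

[0; 1, 3, 3]

⌊10/13⌋ = 0, remainder 10
⌊13/10⌋ = 1, remainder 3
⌊10/3⌋ = 3, remainder 1
⌊3/1⌋ = 3, remainder 0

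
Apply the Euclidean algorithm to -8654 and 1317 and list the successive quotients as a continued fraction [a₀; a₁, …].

-8654 ÷ 1317 → quotient -7, remainder 565
1317 ÷ 565 → quotient 2, remainder 187
565 ÷ 187 → quotient 3, remainder 4
187 ÷ 4 → quotient 46, remainder 3
4 ÷ 3 → quotient 1, remainder 1
3 ÷ 1 → quotient 3, remainder 0

[-7; 2, 3, 46, 1, 3]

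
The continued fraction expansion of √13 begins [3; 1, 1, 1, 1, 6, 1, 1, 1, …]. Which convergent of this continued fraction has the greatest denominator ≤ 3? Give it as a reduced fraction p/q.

11/3

a_0 = 3: 3/1  (≤ bound)
a_1 = 1: 4/1  (≤ bound)
a_2 = 1: 7/2  (≤ bound)
a_3 = 1: 11/3  (≤ bound)
a_4 = 1: 18/5  (> 3, stop)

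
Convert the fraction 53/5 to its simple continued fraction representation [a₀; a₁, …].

53 = 10·5 + 3, so a_0 = 10
5 = 1·3 + 2, so a_1 = 1
3 = 1·2 + 1, so a_2 = 1
2 = 2·1 + 0, so a_3 = 2

[10; 1, 1, 2]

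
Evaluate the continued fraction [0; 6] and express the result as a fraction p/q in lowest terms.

a_0 = 0: 0/1
a_1 = 6: 1/6

1/6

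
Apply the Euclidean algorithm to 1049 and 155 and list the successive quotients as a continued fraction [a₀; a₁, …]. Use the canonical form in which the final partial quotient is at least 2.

[6; 1, 3, 3, 3, 1, 2]

1049 ÷ 155 → quotient 6, remainder 119
155 ÷ 119 → quotient 1, remainder 36
119 ÷ 36 → quotient 3, remainder 11
36 ÷ 11 → quotient 3, remainder 3
11 ÷ 3 → quotient 3, remainder 2
3 ÷ 2 → quotient 1, remainder 1
2 ÷ 1 → quotient 2, remainder 0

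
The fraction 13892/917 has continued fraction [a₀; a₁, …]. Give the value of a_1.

6

⌊13892/917⌋ = 15, remainder 137
⌊917/137⌋ = 6, remainder 95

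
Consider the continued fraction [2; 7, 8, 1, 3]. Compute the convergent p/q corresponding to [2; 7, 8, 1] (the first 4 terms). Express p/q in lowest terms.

Build up convergents one term at a time:
a_0 = 2: 2/1
a_1 = 7: 15/7
a_2 = 8: 122/57
a_3 = 1: 137/64

137/64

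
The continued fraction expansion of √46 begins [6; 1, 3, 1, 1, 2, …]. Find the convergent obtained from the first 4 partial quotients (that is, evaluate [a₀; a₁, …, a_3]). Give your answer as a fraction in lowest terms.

Start with 1.
3 + 1/(1/1) = 3 + 1/1 = 4/1
1 + 1/(4/1) = 1 + 1/4 = 5/4
6 + 1/(5/4) = 6 + 4/5 = 34/5

34/5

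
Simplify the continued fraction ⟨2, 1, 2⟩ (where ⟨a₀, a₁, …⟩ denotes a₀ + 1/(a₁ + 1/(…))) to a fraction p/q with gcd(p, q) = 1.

a_0 = 2: 2/1
a_1 = 1: 3/1
a_2 = 2: 8/3

8/3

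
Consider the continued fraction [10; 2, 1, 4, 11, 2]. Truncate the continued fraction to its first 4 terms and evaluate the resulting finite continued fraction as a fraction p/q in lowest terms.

145/14

Start with 4.
1 + 1/(4/1) = 1 + 1/4 = 5/4
2 + 1/(5/4) = 2 + 4/5 = 14/5
10 + 1/(14/5) = 10 + 5/14 = 145/14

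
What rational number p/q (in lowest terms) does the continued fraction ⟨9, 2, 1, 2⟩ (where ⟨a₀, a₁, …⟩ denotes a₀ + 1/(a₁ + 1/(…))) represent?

75/8

Use the convergent recurrence hₖ = aₖ·hₖ₋₁ + hₖ₋₂ (and likewise for the denominators kₖ):
a_0 = 9: 9/1
a_1 = 2: 19/2
a_2 = 1: 28/3
a_3 = 2: 75/8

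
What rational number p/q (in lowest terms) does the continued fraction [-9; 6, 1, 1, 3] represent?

Collapse the nested fraction from the inside out:
Start with 3.
1 + 1/(3/1) = 1 + 1/3 = 4/3
1 + 1/(4/3) = 1 + 3/4 = 7/4
6 + 1/(7/4) = 6 + 4/7 = 46/7
-9 + 1/(46/7) = -9 + 7/46 = -407/46

-407/46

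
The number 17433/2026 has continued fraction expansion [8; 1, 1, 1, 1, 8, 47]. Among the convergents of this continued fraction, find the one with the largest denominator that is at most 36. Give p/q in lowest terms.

43/5

List convergents until the denominator exceeds the bound:
a_0 = 8: 8/1  (≤ bound)
a_1 = 1: 9/1  (≤ bound)
a_2 = 1: 17/2  (≤ bound)
a_3 = 1: 26/3  (≤ bound)
a_4 = 1: 43/5  (≤ bound)
a_5 = 8: 370/43  (> 36, stop)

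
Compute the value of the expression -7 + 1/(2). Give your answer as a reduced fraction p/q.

-13/2

Use the convergent recurrence hₖ = aₖ·hₖ₋₁ + hₖ₋₂ (and likewise for the denominators kₖ):
a_0 = -7: -7/1
a_1 = 2: -13/2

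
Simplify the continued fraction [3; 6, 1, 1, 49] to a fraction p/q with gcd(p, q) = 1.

Work from the innermost term outward:
Start with 49.
1 + 1/(49/1) = 1 + 1/49 = 50/49
1 + 1/(50/49) = 1 + 49/50 = 99/50
6 + 1/(99/50) = 6 + 50/99 = 644/99
3 + 1/(644/99) = 3 + 99/644 = 2031/644

2031/644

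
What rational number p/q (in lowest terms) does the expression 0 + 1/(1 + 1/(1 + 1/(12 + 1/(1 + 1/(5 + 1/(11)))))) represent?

927/1787

Start with 11.
5 + 1/(11/1) = 5 + 1/11 = 56/11
1 + 1/(56/11) = 1 + 11/56 = 67/56
12 + 1/(67/56) = 12 + 56/67 = 860/67
1 + 1/(860/67) = 1 + 67/860 = 927/860
1 + 1/(927/860) = 1 + 860/927 = 1787/927
0 + 1/(1787/927) = 0 + 927/1787 = 927/1787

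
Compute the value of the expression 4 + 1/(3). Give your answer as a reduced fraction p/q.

Start with 3.
4 + 1/(3/1) = 4 + 1/3 = 13/3

13/3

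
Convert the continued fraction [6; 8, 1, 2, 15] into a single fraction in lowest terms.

Start with 15.
2 + 1/(15/1) = 2 + 1/15 = 31/15
1 + 1/(31/15) = 1 + 15/31 = 46/31
8 + 1/(46/31) = 8 + 31/46 = 399/46
6 + 1/(399/46) = 6 + 46/399 = 2440/399

2440/399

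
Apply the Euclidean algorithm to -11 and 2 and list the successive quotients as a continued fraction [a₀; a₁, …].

-11 = -6·2 + 1, so a_0 = -6
2 = 2·1 + 0, so a_1 = 2

[-6; 2]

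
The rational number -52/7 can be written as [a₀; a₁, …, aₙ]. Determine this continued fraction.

-52 = -8·7 + 4, so a_0 = -8
7 = 1·4 + 3, so a_1 = 1
4 = 1·3 + 1, so a_2 = 1
3 = 3·1 + 0, so a_3 = 3

[-8; 1, 1, 3]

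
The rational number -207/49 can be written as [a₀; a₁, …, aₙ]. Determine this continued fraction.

-207 = -5·49 + 38, so a_0 = -5
49 = 1·38 + 11, so a_1 = 1
38 = 3·11 + 5, so a_2 = 3
11 = 2·5 + 1, so a_3 = 2
5 = 5·1 + 0, so a_4 = 5

[-5; 1, 3, 2, 5]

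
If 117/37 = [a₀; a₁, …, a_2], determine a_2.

6

117 ÷ 37 → quotient 3, remainder 6
37 ÷ 6 → quotient 6, remainder 1
6 ÷ 1 → quotient 6, remainder 0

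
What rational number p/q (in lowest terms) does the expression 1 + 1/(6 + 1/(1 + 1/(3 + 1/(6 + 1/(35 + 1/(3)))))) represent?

Start with 3.
35 + 1/(3/1) = 35 + 1/3 = 106/3
6 + 1/(106/3) = 6 + 3/106 = 639/106
3 + 1/(639/106) = 3 + 106/639 = 2023/639
1 + 1/(2023/639) = 1 + 639/2023 = 2662/2023
6 + 1/(2662/2023) = 6 + 2023/2662 = 17995/2662
1 + 1/(17995/2662) = 1 + 2662/17995 = 20657/17995

20657/17995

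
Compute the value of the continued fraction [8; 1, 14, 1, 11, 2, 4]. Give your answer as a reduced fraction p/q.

15935/1783

Start with 4.
2 + 1/(4/1) = 2 + 1/4 = 9/4
11 + 1/(9/4) = 11 + 4/9 = 103/9
1 + 1/(103/9) = 1 + 9/103 = 112/103
14 + 1/(112/103) = 14 + 103/112 = 1671/112
1 + 1/(1671/112) = 1 + 112/1671 = 1783/1671
8 + 1/(1783/1671) = 8 + 1671/1783 = 15935/1783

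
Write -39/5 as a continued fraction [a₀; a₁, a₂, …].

-39 ÷ 5 → quotient -8, remainder 1
5 ÷ 1 → quotient 5, remainder 0

[-8; 5]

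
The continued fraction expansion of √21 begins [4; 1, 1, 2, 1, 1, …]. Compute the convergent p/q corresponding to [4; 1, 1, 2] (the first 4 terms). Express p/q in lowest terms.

23/5

Work from the innermost term outward:
Start with 2.
1 + 1/(2/1) = 1 + 1/2 = 3/2
1 + 1/(3/2) = 1 + 2/3 = 5/3
4 + 1/(5/3) = 4 + 3/5 = 23/5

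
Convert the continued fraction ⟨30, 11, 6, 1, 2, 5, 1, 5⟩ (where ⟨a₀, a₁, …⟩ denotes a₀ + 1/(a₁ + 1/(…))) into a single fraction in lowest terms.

248932/8273

Build up convergents one term at a time:
a_0 = 30: 30/1
a_1 = 11: 331/11
a_2 = 6: 2016/67
a_3 = 1: 2347/78
a_4 = 2: 6710/223
a_5 = 5: 35897/1193
a_6 = 1: 42607/1416
a_7 = 5: 248932/8273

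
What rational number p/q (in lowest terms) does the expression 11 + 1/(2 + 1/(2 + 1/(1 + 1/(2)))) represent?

217/19

Start with 2.
1 + 1/(2/1) = 1 + 1/2 = 3/2
2 + 1/(3/2) = 2 + 2/3 = 8/3
2 + 1/(8/3) = 2 + 3/8 = 19/8
11 + 1/(19/8) = 11 + 8/19 = 217/19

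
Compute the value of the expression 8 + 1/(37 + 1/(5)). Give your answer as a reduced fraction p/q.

Start with 5.
37 + 1/(5/1) = 37 + 1/5 = 186/5
8 + 1/(186/5) = 8 + 5/186 = 1493/186

1493/186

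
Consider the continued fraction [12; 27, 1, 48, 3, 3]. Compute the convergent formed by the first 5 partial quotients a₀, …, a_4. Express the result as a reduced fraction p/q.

Start with 3.
48 + 1/(3/1) = 48 + 1/3 = 145/3
1 + 1/(145/3) = 1 + 3/145 = 148/145
27 + 1/(148/145) = 27 + 145/148 = 4141/148
12 + 1/(4141/148) = 12 + 148/4141 = 49840/4141

49840/4141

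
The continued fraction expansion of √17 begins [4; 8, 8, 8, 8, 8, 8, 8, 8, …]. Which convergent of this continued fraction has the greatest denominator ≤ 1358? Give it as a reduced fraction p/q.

2177/528

List convergents until the denominator exceeds the bound:
a_0 = 4: 4/1  (≤ bound)
a_1 = 8: 33/8  (≤ bound)
a_2 = 8: 268/65  (≤ bound)
a_3 = 8: 2177/528  (≤ bound)
a_4 = 8: 17684/4289  (> 1358, stop)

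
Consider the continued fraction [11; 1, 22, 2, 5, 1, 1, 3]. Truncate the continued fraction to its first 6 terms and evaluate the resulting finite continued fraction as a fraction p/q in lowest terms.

3647/305

Start with 1.
5 + 1/(1/1) = 5 + 1/1 = 6/1
2 + 1/(6/1) = 2 + 1/6 = 13/6
22 + 1/(13/6) = 22 + 6/13 = 292/13
1 + 1/(292/13) = 1 + 13/292 = 305/292
11 + 1/(305/292) = 11 + 292/305 = 3647/305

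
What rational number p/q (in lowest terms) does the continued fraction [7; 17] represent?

120/17

Work from the innermost term outward:
Start with 17.
7 + 1/(17/1) = 7 + 1/17 = 120/17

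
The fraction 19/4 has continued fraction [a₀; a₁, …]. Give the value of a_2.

19 = 4·4 + 3, so a_0 = 4
4 = 1·3 + 1, so a_1 = 1
3 = 3·1 + 0, so a_2 = 3

3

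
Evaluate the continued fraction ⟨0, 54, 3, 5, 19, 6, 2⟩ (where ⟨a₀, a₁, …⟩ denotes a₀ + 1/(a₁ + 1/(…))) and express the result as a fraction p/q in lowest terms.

4023/218500

Work from the innermost term outward:
Start with 2.
6 + 1/(2/1) = 6 + 1/2 = 13/2
19 + 1/(13/2) = 19 + 2/13 = 249/13
5 + 1/(249/13) = 5 + 13/249 = 1258/249
3 + 1/(1258/249) = 3 + 249/1258 = 4023/1258
54 + 1/(4023/1258) = 54 + 1258/4023 = 218500/4023
0 + 1/(218500/4023) = 0 + 4023/218500 = 4023/218500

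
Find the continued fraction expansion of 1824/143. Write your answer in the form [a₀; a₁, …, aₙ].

1824 = 12·143 + 108, so a_0 = 12
143 = 1·108 + 35, so a_1 = 1
108 = 3·35 + 3, so a_2 = 3
35 = 11·3 + 2, so a_3 = 11
3 = 1·2 + 1, so a_4 = 1
2 = 2·1 + 0, so a_5 = 2

[12; 1, 3, 11, 1, 2]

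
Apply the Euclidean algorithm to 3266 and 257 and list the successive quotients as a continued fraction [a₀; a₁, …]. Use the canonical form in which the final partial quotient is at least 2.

[12; 1, 2, 2, 2, 1, 10]

3266 = 12·257 + 182, so a_0 = 12
257 = 1·182 + 75, so a_1 = 1
182 = 2·75 + 32, so a_2 = 2
75 = 2·32 + 11, so a_3 = 2
32 = 2·11 + 10, so a_4 = 2
11 = 1·10 + 1, so a_5 = 1
10 = 10·1 + 0, so a_6 = 10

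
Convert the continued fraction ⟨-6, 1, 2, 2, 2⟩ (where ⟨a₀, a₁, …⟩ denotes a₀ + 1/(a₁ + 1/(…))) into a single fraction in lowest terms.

-90/17

Start with 2.
2 + 1/(2/1) = 2 + 1/2 = 5/2
2 + 1/(5/2) = 2 + 2/5 = 12/5
1 + 1/(12/5) = 1 + 5/12 = 17/12
-6 + 1/(17/12) = -6 + 12/17 = -90/17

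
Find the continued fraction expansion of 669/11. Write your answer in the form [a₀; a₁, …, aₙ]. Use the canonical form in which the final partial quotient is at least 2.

[60; 1, 4, 2]

669 = 60·11 + 9, so a_0 = 60
11 = 1·9 + 2, so a_1 = 1
9 = 4·2 + 1, so a_2 = 4
2 = 2·1 + 0, so a_3 = 2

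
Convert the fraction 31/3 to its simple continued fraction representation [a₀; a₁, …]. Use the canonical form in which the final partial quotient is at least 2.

Run the Euclidean algorithm, recording each quotient:
⌊31/3⌋ = 10, remainder 1
⌊3/1⌋ = 3, remainder 0

[10; 3]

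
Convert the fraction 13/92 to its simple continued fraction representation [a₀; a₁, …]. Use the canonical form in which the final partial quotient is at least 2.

[0; 7, 13]

Apply division with remainder until the remainder is 0:
⌊13/92⌋ = 0, remainder 13
⌊92/13⌋ = 7, remainder 1
⌊13/1⌋ = 13, remainder 0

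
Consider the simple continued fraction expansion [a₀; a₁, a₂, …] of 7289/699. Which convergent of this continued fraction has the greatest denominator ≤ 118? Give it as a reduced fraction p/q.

73/7

List convergents until the denominator exceeds the bound:
a_0 = 10: 10/1  (≤ bound)
a_1 = 2: 21/2  (≤ bound)
a_2 = 2: 52/5  (≤ bound)
a_3 = 1: 73/7  (≤ bound)
a_4 = 24: 1804/173  (> 118, stop)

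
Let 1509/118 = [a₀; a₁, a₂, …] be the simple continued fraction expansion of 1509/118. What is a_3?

Apply division with remainder until the remainder is 0:
⌊1509/118⌋ = 12, remainder 93
⌊118/93⌋ = 1, remainder 25
⌊93/25⌋ = 3, remainder 18
⌊25/18⌋ = 1, remainder 7

1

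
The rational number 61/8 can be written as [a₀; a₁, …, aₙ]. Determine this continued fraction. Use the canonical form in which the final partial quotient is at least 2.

[7; 1, 1, 1, 2]

⌊61/8⌋ = 7, remainder 5
⌊8/5⌋ = 1, remainder 3
⌊5/3⌋ = 1, remainder 2
⌊3/2⌋ = 1, remainder 1
⌊2/1⌋ = 2, remainder 0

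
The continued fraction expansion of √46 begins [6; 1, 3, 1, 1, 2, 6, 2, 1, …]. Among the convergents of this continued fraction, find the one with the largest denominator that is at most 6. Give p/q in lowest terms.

a_0 = 6: 6/1  (≤ bound)
a_1 = 1: 7/1  (≤ bound)
a_2 = 3: 27/4  (≤ bound)
a_3 = 1: 34/5  (≤ bound)
a_4 = 1: 61/9  (> 6, stop)

34/5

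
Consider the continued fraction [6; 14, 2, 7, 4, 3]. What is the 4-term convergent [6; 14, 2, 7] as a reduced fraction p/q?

1317/217

Compute successive convergents:
a_0 = 6: 6/1
a_1 = 14: 85/14
a_2 = 2: 176/29
a_3 = 7: 1317/217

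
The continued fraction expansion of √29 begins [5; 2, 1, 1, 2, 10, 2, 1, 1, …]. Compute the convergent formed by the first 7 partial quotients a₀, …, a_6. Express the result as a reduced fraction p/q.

Compute successive convergents:
a_0 = 5: 5/1
a_1 = 2: 11/2
a_2 = 1: 16/3
a_3 = 1: 27/5
a_4 = 2: 70/13
a_5 = 10: 727/135
a_6 = 2: 1524/283

1524/283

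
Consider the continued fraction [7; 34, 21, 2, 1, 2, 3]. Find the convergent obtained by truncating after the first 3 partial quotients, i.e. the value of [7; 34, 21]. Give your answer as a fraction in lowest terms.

a_0 = 7: 7/1
a_1 = 34: 239/34
a_2 = 21: 5026/715

5026/715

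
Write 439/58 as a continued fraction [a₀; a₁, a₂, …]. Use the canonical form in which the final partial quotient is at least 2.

[7; 1, 1, 3, 8]

⌊439/58⌋ = 7, remainder 33
⌊58/33⌋ = 1, remainder 25
⌊33/25⌋ = 1, remainder 8
⌊25/8⌋ = 3, remainder 1
⌊8/1⌋ = 8, remainder 0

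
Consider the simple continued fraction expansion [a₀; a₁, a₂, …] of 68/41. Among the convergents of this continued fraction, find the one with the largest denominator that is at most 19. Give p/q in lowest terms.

List convergents until the denominator exceeds the bound:
a_0 = 1: 1/1  (≤ bound)
a_1 = 1: 2/1  (≤ bound)
a_2 = 1: 3/2  (≤ bound)
a_3 = 1: 5/3  (≤ bound)
a_4 = 13: 68/41  (> 19, stop)

5/3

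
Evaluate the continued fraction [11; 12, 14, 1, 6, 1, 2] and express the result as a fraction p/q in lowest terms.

45739/4127

Start with 2.
1 + 1/(2/1) = 1 + 1/2 = 3/2
6 + 1/(3/2) = 6 + 2/3 = 20/3
1 + 1/(20/3) = 1 + 3/20 = 23/20
14 + 1/(23/20) = 14 + 20/23 = 342/23
12 + 1/(342/23) = 12 + 23/342 = 4127/342
11 + 1/(4127/342) = 11 + 342/4127 = 45739/4127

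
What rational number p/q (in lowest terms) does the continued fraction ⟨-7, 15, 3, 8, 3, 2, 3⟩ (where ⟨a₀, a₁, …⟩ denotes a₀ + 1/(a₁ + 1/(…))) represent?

-65977/9514

Build up convergents one term at a time:
a_0 = -7: -7/1
a_1 = 15: -104/15
a_2 = 3: -319/46
a_3 = 8: -2656/383
a_4 = 3: -8287/1195
a_5 = 2: -19230/2773
a_6 = 3: -65977/9514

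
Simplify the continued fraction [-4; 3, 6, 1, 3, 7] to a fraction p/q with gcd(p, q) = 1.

-2272/617

Start with 7.
3 + 1/(7/1) = 3 + 1/7 = 22/7
1 + 1/(22/7) = 1 + 7/22 = 29/22
6 + 1/(29/22) = 6 + 22/29 = 196/29
3 + 1/(196/29) = 3 + 29/196 = 617/196
-4 + 1/(617/196) = -4 + 196/617 = -2272/617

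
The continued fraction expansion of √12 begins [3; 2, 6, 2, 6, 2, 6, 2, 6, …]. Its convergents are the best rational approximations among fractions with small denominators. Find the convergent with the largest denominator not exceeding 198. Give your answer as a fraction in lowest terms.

627/181

a_0 = 3: 3/1  (≤ bound)
a_1 = 2: 7/2  (≤ bound)
a_2 = 6: 45/13  (≤ bound)
a_3 = 2: 97/28  (≤ bound)
a_4 = 6: 627/181  (≤ bound)
a_5 = 2: 1351/390  (> 198, stop)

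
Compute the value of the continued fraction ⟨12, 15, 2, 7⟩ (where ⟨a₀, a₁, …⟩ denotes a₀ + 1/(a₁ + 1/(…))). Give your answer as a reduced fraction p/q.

2799/232

Compute successive convergents:
a_0 = 12: 12/1
a_1 = 15: 181/15
a_2 = 2: 374/31
a_3 = 7: 2799/232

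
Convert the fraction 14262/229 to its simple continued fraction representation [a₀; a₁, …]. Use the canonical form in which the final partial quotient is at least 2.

14262 ÷ 229 → quotient 62, remainder 64
229 ÷ 64 → quotient 3, remainder 37
64 ÷ 37 → quotient 1, remainder 27
37 ÷ 27 → quotient 1, remainder 10
27 ÷ 10 → quotient 2, remainder 7
10 ÷ 7 → quotient 1, remainder 3
7 ÷ 3 → quotient 2, remainder 1
3 ÷ 1 → quotient 3, remainder 0

[62; 3, 1, 1, 2, 1, 2, 3]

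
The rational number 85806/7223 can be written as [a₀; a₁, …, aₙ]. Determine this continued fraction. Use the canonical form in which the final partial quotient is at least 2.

[11; 1, 7, 3, 3, 4, 20]

Apply division with remainder until the remainder is 0:
⌊85806/7223⌋ = 11, remainder 6353
⌊7223/6353⌋ = 1, remainder 870
⌊6353/870⌋ = 7, remainder 263
⌊870/263⌋ = 3, remainder 81
⌊263/81⌋ = 3, remainder 20
⌊81/20⌋ = 4, remainder 1
⌊20/1⌋ = 20, remainder 0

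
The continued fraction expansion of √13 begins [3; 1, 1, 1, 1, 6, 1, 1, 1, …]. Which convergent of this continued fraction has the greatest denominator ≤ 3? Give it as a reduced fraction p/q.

List convergents until the denominator exceeds the bound:
a_0 = 3: 3/1  (≤ bound)
a_1 = 1: 4/1  (≤ bound)
a_2 = 1: 7/2  (≤ bound)
a_3 = 1: 11/3  (≤ bound)
a_4 = 1: 18/5  (> 3, stop)

11/3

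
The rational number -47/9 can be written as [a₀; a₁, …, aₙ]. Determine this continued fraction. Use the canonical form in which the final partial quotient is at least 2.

[-6; 1, 3, 2]

Repeatedly divide and take the remainder:
-47 = -6·9 + 7, so a_0 = -6
9 = 1·7 + 2, so a_1 = 1
7 = 3·2 + 1, so a_2 = 3
2 = 2·1 + 0, so a_3 = 2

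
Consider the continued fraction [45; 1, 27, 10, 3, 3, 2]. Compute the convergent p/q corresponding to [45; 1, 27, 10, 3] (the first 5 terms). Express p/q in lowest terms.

40035/871

Start with 3.
10 + 1/(3/1) = 10 + 1/3 = 31/3
27 + 1/(31/3) = 27 + 3/31 = 840/31
1 + 1/(840/31) = 1 + 31/840 = 871/840
45 + 1/(871/840) = 45 + 840/871 = 40035/871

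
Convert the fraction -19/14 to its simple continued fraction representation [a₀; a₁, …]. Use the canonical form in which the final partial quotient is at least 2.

⌊-19/14⌋ = -2, remainder 9
⌊14/9⌋ = 1, remainder 5
⌊9/5⌋ = 1, remainder 4
⌊5/4⌋ = 1, remainder 1
⌊4/1⌋ = 4, remainder 0

[-2; 1, 1, 1, 4]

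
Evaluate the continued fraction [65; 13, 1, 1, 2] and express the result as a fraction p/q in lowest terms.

4425/68

Start with 2.
1 + 1/(2/1) = 1 + 1/2 = 3/2
1 + 1/(3/2) = 1 + 2/3 = 5/3
13 + 1/(5/3) = 13 + 3/5 = 68/5
65 + 1/(68/5) = 65 + 5/68 = 4425/68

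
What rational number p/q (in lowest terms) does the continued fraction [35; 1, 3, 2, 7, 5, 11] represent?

137774/3851

Collapse the nested fraction from the inside out:
Start with 11.
5 + 1/(11/1) = 5 + 1/11 = 56/11
7 + 1/(56/11) = 7 + 11/56 = 403/56
2 + 1/(403/56) = 2 + 56/403 = 862/403
3 + 1/(862/403) = 3 + 403/862 = 2989/862
1 + 1/(2989/862) = 1 + 862/2989 = 3851/2989
35 + 1/(3851/2989) = 35 + 2989/3851 = 137774/3851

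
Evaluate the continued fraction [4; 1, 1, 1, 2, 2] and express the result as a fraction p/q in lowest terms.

88/19

a_0 = 4: 4/1
a_1 = 1: 5/1
a_2 = 1: 9/2
a_3 = 1: 14/3
a_4 = 2: 37/8
a_5 = 2: 88/19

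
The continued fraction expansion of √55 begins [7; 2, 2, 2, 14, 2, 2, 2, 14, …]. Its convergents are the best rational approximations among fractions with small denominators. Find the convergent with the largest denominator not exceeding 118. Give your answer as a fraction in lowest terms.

89/12

List convergents until the denominator exceeds the bound:
a_0 = 7: 7/1  (≤ bound)
a_1 = 2: 15/2  (≤ bound)
a_2 = 2: 37/5  (≤ bound)
a_3 = 2: 89/12  (≤ bound)
a_4 = 14: 1283/173  (> 118, stop)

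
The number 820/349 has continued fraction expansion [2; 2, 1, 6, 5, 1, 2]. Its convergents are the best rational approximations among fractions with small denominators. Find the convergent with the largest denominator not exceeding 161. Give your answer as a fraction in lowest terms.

289/123

a_0 = 2: 2/1  (≤ bound)
a_1 = 2: 5/2  (≤ bound)
a_2 = 1: 7/3  (≤ bound)
a_3 = 6: 47/20  (≤ bound)
a_4 = 5: 242/103  (≤ bound)
a_5 = 1: 289/123  (≤ bound)
a_6 = 2: 820/349  (> 161, stop)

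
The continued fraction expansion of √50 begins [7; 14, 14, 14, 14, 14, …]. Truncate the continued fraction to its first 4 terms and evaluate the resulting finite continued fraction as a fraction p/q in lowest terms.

Collapse the nested fraction from the inside out:
Start with 14.
14 + 1/(14/1) = 14 + 1/14 = 197/14
14 + 1/(197/14) = 14 + 14/197 = 2772/197
7 + 1/(2772/197) = 7 + 197/2772 = 19601/2772

19601/2772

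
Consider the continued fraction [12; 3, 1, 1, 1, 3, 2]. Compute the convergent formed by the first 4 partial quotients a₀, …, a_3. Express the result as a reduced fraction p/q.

86/7

a_0 = 12: 12/1
a_1 = 3: 37/3
a_2 = 1: 49/4
a_3 = 1: 86/7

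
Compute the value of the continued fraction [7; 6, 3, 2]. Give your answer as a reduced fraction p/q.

315/44

Use the convergent recurrence hₖ = aₖ·hₖ₋₁ + hₖ₋₂ (and likewise for the denominators kₖ):
a_0 = 7: 7/1
a_1 = 6: 43/6
a_2 = 3: 136/19
a_3 = 2: 315/44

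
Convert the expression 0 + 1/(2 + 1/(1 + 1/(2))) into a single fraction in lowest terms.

3/8

a_0 = 0: 0/1
a_1 = 2: 1/2
a_2 = 1: 1/3
a_3 = 2: 3/8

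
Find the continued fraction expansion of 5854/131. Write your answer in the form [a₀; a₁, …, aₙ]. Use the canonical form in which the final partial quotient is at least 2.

[44; 1, 2, 5, 8]

Apply division with remainder until the remainder is 0:
⌊5854/131⌋ = 44, remainder 90
⌊131/90⌋ = 1, remainder 41
⌊90/41⌋ = 2, remainder 8
⌊41/8⌋ = 5, remainder 1
⌊8/1⌋ = 8, remainder 0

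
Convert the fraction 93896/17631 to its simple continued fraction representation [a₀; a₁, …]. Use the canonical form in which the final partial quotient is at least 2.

⌊93896/17631⌋ = 5, remainder 5741
⌊17631/5741⌋ = 3, remainder 408
⌊5741/408⌋ = 14, remainder 29
⌊408/29⌋ = 14, remainder 2
⌊29/2⌋ = 14, remainder 1
⌊2/1⌋ = 2, remainder 0

[5; 3, 14, 14, 14, 2]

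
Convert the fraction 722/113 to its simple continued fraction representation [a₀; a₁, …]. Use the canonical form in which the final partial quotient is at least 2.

⌊722/113⌋ = 6, remainder 44
⌊113/44⌋ = 2, remainder 25
⌊44/25⌋ = 1, remainder 19
⌊25/19⌋ = 1, remainder 6
⌊19/6⌋ = 3, remainder 1
⌊6/1⌋ = 6, remainder 0

[6; 2, 1, 1, 3, 6]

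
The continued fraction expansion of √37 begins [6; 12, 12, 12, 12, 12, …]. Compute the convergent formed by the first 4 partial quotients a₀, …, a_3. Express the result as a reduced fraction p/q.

10657/1752

Work from the innermost term outward:
Start with 12.
12 + 1/(12/1) = 12 + 1/12 = 145/12
12 + 1/(145/12) = 12 + 12/145 = 1752/145
6 + 1/(1752/145) = 6 + 145/1752 = 10657/1752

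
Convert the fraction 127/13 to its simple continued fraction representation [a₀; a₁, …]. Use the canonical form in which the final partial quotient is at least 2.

[9; 1, 3, 3]

⌊127/13⌋ = 9, remainder 10
⌊13/10⌋ = 1, remainder 3
⌊10/3⌋ = 3, remainder 1
⌊3/1⌋ = 3, remainder 0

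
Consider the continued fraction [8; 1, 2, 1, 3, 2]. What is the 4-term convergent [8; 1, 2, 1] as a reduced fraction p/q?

a_0 = 8: 8/1
a_1 = 1: 9/1
a_2 = 2: 26/3
a_3 = 1: 35/4

35/4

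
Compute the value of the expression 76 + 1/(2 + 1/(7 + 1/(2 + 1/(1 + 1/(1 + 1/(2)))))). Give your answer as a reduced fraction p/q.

15676/205

Start with 2.
1 + 1/(2/1) = 1 + 1/2 = 3/2
1 + 1/(3/2) = 1 + 2/3 = 5/3
2 + 1/(5/3) = 2 + 3/5 = 13/5
7 + 1/(13/5) = 7 + 5/13 = 96/13
2 + 1/(96/13) = 2 + 13/96 = 205/96
76 + 1/(205/96) = 76 + 96/205 = 15676/205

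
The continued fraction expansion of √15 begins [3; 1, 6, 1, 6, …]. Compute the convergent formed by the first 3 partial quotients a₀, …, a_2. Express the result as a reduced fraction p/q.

27/7

Collapse the nested fraction from the inside out:
Start with 6.
1 + 1/(6/1) = 1 + 1/6 = 7/6
3 + 1/(7/6) = 3 + 6/7 = 27/7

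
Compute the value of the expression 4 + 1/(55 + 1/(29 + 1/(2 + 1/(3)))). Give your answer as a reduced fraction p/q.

45554/11337

Start with 3.
2 + 1/(3/1) = 2 + 1/3 = 7/3
29 + 1/(7/3) = 29 + 3/7 = 206/7
55 + 1/(206/7) = 55 + 7/206 = 11337/206
4 + 1/(11337/206) = 4 + 206/11337 = 45554/11337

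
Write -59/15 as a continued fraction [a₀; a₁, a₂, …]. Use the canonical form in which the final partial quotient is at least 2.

-59 ÷ 15 → quotient -4, remainder 1
15 ÷ 1 → quotient 15, remainder 0

[-4; 15]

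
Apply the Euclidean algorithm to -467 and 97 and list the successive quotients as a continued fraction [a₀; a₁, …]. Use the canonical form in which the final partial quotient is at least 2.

[-5; 5, 2, 1, 1, 3]

⌊-467/97⌋ = -5, remainder 18
⌊97/18⌋ = 5, remainder 7
⌊18/7⌋ = 2, remainder 4
⌊7/4⌋ = 1, remainder 3
⌊4/3⌋ = 1, remainder 1
⌊3/1⌋ = 3, remainder 0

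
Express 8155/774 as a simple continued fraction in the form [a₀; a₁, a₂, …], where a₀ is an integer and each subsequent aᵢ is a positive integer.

8155 = 10·774 + 415, so a_0 = 10
774 = 1·415 + 359, so a_1 = 1
415 = 1·359 + 56, so a_2 = 1
359 = 6·56 + 23, so a_3 = 6
56 = 2·23 + 10, so a_4 = 2
23 = 2·10 + 3, so a_5 = 2
10 = 3·3 + 1, so a_6 = 3
3 = 3·1 + 0, so a_7 = 3

[10; 1, 1, 6, 2, 2, 3, 3]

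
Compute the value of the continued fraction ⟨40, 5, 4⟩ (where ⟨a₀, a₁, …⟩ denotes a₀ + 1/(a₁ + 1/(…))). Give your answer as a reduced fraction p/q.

Use the convergent recurrence hₖ = aₖ·hₖ₋₁ + hₖ₋₂ (and likewise for the denominators kₖ):
a_0 = 40: 40/1
a_1 = 5: 201/5
a_2 = 4: 844/21

844/21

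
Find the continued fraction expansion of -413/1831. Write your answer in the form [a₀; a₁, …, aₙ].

[-1; 1, 3, 2, 3, 3, 1, 13]

Run the Euclidean algorithm, recording each quotient:
-413 ÷ 1831 → quotient -1, remainder 1418
1831 ÷ 1418 → quotient 1, remainder 413
1418 ÷ 413 → quotient 3, remainder 179
413 ÷ 179 → quotient 2, remainder 55
179 ÷ 55 → quotient 3, remainder 14
55 ÷ 14 → quotient 3, remainder 13
14 ÷ 13 → quotient 1, remainder 1
13 ÷ 1 → quotient 13, remainder 0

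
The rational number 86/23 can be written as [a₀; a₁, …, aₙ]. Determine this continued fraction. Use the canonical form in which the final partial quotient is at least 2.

Repeatedly divide and take the remainder:
86 ÷ 23 → quotient 3, remainder 17
23 ÷ 17 → quotient 1, remainder 6
17 ÷ 6 → quotient 2, remainder 5
6 ÷ 5 → quotient 1, remainder 1
5 ÷ 1 → quotient 5, remainder 0

[3; 1, 2, 1, 5]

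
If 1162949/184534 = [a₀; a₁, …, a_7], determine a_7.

Run the Euclidean algorithm, recording each quotient:
1162949 ÷ 184534 → quotient 6, remainder 55745
184534 ÷ 55745 → quotient 3, remainder 17299
55745 ÷ 17299 → quotient 3, remainder 3848
17299 ÷ 3848 → quotient 4, remainder 1907
3848 ÷ 1907 → quotient 2, remainder 34
1907 ÷ 34 → quotient 56, remainder 3
34 ÷ 3 → quotient 11, remainder 1
3 ÷ 1 → quotient 3, remainder 0

3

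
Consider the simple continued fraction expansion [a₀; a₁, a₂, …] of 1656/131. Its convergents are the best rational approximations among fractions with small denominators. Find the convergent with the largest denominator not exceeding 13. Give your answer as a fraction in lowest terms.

List convergents until the denominator exceeds the bound:
a_0 = 12: 12/1  (≤ bound)
a_1 = 1: 13/1  (≤ bound)
a_2 = 1: 25/2  (≤ bound)
a_3 = 1: 38/3  (≤ bound)
a_4 = 3: 139/11  (≤ bound)
a_5 = 1: 177/14  (> 13, stop)

139/11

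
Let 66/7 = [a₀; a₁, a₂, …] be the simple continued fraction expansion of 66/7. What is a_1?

Run the Euclidean algorithm, recording each quotient:
⌊66/7⌋ = 9, remainder 3
⌊7/3⌋ = 2, remainder 1

2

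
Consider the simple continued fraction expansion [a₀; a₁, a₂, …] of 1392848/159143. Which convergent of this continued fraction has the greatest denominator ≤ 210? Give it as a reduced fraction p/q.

a_0 = 8: 8/1  (≤ bound)
a_1 = 1: 9/1  (≤ bound)
a_2 = 3: 35/4  (≤ bound)
a_3 = 28: 989/113  (≤ bound)
a_4 = 2: 2013/230  (> 210, stop)

989/113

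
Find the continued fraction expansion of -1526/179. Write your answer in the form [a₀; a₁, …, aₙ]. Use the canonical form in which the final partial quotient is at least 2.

[-9; 2, 9, 2, 4]

Repeatedly divide and take the remainder:
-1526 = -9·179 + 85, so a_0 = -9
179 = 2·85 + 9, so a_1 = 2
85 = 9·9 + 4, so a_2 = 9
9 = 2·4 + 1, so a_3 = 2
4 = 4·1 + 0, so a_4 = 4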